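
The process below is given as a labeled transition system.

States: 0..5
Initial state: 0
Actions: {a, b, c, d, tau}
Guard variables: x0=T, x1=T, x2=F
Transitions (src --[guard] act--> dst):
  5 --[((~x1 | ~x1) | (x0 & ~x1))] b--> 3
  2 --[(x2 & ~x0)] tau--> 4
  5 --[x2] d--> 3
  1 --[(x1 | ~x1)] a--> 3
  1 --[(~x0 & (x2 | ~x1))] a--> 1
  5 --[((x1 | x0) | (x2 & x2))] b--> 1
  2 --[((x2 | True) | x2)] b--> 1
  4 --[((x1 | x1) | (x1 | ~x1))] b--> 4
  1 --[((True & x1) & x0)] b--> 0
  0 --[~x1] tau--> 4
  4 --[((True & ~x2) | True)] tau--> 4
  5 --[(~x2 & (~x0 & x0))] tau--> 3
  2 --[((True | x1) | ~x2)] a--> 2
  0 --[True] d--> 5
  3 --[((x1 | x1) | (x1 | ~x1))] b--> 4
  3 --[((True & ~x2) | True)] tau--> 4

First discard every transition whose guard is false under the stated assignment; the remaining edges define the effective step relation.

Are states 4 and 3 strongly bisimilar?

Answer: BISIMILAR

Working:
Compute ~ classes (split until stable):
  round 0: {{0,1,2,3,4,5}}
  round 1: {{0},{1,2},{3,4},{5}}
  round 2: {{0},{1},{2},{3,4},{5}}
5 equivalence class(es) (converged in 3)
4∈{3,4}, 3∈{3,4}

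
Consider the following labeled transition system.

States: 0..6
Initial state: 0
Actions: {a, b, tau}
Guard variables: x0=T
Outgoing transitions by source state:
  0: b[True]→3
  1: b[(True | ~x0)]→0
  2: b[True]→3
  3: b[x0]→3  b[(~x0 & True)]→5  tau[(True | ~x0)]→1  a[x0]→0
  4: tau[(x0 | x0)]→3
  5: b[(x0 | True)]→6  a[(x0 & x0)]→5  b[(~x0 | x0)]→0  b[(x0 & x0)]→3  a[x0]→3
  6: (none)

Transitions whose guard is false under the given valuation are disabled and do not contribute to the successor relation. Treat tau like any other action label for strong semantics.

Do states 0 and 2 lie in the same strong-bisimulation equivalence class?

Answer: BISIMILAR

Trace:
Refine partition for ~:
  π0 = {{0,1,2,3,4,5,6}}
  π1 = {{0,1,2},{3},{4},{5},{6}}
  π2 = {{0,2},{1},{3},{4},{5},{6}}
Fixed point at round 3; 6 class(es).
class of 0: {0,2}; class of 2: {0,2}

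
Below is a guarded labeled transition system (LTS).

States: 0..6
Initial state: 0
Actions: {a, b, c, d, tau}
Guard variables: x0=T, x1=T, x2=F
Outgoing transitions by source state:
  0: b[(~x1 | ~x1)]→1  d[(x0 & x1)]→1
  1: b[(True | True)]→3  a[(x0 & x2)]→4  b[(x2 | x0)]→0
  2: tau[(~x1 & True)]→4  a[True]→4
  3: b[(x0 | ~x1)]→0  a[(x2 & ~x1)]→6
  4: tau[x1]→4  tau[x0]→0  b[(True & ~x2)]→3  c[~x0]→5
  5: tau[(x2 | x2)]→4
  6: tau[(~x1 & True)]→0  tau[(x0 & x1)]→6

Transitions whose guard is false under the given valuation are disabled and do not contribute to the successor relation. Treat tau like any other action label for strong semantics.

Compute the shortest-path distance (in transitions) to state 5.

Answer: UNREACHABLE

Working:
BFS to 5:
  Layer 0: {0}
  Layer 1: {1}
  Layer 2: {3}
5 never appears.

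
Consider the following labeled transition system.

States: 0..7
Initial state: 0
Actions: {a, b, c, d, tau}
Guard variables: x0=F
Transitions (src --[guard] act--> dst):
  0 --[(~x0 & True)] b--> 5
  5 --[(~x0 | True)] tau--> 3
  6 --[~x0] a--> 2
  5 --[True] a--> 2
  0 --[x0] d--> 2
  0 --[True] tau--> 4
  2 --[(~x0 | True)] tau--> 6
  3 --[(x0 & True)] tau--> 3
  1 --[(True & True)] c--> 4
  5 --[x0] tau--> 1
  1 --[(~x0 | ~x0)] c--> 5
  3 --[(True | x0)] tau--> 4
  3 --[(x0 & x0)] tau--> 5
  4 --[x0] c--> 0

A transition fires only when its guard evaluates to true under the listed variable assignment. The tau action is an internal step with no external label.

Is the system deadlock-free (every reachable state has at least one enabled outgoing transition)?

Answer: DEADLOCK at state 4

Trace:
Reach set: {0,2,3,4,5,6}
  0: b→5  tau→4  [2 out]
  2: tau→6  [1 out]
  3: tau→4  [1 out]
  4: ∅  [deadlock]
  5: a→2  tau→3  [2 out]
  6: a→2  [1 out]
witness 4: tau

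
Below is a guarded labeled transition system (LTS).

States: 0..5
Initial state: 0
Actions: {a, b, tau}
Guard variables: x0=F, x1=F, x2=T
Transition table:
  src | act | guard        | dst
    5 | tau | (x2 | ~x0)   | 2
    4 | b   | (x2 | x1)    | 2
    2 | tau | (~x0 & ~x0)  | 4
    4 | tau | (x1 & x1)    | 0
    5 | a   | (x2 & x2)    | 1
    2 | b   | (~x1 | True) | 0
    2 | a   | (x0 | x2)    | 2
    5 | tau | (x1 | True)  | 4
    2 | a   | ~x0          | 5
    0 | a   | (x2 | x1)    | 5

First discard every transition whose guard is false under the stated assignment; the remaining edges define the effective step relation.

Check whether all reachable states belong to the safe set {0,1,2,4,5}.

Answer: INVARIANT HOLDS

Trace:
Allowed set {0,1,2,4,5}
Reach set: {0,1,2,4,5}
  0: safe
  1: safe
  2: safe
  4: safe
  5: safe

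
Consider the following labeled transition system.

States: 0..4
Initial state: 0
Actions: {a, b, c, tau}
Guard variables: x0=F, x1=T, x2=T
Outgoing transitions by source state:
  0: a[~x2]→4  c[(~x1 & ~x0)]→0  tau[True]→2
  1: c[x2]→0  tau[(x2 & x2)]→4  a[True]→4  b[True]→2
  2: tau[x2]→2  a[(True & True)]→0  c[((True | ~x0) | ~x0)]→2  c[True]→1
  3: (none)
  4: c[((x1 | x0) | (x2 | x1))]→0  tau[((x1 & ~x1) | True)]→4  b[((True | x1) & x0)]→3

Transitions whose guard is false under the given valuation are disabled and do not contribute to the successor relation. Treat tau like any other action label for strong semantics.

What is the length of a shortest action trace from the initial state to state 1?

Breadth-first toward 1:
  Layer 0: {0}
  Layer 1: {2}
  Layer 2: {1}
first hit 1 at d=2 via tau·c

Answer: 2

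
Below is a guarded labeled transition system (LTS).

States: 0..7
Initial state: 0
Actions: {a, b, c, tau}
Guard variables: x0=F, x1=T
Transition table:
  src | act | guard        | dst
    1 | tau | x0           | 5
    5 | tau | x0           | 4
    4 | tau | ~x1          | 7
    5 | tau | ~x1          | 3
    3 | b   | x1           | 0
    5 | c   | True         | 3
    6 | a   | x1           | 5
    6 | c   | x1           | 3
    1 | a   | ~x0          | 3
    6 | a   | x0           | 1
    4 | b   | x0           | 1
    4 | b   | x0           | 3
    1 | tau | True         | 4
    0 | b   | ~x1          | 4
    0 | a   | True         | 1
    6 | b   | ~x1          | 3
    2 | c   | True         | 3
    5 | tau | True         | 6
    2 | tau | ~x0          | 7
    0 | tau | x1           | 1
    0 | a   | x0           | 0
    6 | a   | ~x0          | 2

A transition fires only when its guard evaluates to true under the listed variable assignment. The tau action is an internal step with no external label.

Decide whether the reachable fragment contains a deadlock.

Answer: DEADLOCK at state 4

Working:
Reachable = {0,1,3,4}
  0: a→1  tau→1  [2 out]
  1: a→3  tau→4  [2 out]
  3: b→0  [1 out]
  4: ∅  [STUCK]
trace reaching 4: a·tau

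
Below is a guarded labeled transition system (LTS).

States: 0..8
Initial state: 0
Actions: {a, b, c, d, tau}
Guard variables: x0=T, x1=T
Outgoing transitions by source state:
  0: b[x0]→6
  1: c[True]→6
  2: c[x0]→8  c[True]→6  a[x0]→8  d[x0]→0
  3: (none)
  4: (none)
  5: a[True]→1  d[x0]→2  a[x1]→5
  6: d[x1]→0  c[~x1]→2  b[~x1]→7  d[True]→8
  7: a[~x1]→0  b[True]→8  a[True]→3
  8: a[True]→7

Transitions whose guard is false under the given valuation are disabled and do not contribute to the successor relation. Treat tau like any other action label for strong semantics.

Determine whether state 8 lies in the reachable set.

Guard filter leaves 14 enabled edge(s).
Layer 0: {0}
Layer 1: {6}  total {0,6}
Layer 2: {8}  total {0,6,8}
Layer 3: {7}  total {0,6,7,8}
Layer 4: {3}  total {0,3,6,7,8}
R = {0,3,6,7,8}
trace reaching 8: b·d

Answer: REACHABLE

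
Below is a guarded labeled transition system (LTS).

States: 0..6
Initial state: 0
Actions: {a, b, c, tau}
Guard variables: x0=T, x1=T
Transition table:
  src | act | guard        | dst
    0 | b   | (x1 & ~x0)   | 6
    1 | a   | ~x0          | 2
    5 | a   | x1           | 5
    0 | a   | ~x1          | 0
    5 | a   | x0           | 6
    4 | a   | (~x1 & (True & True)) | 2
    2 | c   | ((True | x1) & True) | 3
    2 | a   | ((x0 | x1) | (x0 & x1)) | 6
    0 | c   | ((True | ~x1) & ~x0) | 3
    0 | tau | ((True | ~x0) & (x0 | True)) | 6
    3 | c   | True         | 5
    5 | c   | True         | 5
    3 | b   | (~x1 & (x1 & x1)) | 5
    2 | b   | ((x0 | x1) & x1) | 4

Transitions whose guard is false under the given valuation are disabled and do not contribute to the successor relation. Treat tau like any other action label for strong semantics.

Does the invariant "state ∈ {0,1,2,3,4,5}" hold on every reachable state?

Allowed set {0,1,2,3,4,5}
Reach set: {0,6}
  0: ✓
  6: ✗ unsafe
witness against invariant: tau → 6

Answer: INVARIANT VIOLATED at state 6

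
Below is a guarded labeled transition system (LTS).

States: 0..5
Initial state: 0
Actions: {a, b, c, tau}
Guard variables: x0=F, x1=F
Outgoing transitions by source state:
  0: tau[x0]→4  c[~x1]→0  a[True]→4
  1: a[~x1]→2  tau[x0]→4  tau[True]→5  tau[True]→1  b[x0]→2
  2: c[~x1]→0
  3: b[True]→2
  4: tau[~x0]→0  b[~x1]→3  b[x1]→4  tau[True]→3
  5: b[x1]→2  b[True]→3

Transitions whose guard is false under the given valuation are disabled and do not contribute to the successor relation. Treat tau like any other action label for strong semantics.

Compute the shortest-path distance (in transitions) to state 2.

Answer: 3

Working:
Breadth-first toward 2:
  depth 0: {0}
  depth 1: {4}
  depth 2: {3}
  depth 3: {2}
depth(2)=3, e.g. a·b·b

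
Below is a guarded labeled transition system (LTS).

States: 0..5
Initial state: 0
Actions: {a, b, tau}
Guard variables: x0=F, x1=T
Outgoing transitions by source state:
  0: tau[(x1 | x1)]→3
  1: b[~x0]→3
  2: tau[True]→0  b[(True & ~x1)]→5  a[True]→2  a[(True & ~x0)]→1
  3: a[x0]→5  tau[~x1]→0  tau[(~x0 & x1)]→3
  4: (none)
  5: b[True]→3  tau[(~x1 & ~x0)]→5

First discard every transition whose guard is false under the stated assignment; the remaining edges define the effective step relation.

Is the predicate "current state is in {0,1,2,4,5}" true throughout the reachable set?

Safe = {0,1,2,4,5}
Reachable = {0,3}
  0: ✓
  3: ✗ unsafe
witness against invariant: tau → 3

Answer: INVARIANT VIOLATED at state 3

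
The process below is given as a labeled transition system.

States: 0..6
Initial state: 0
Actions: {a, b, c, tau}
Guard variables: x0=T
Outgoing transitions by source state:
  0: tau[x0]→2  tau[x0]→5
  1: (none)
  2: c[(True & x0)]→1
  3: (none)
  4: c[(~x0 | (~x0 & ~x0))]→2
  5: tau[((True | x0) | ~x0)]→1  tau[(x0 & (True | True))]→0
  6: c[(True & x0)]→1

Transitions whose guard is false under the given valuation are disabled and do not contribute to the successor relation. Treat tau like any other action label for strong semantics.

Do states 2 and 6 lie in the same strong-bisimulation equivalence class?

Bisimulation quotient by refinement:
  round 0: {{0,1,2,3,4,5,6}}
  round 1: {{0,5},{1,3,4},{2,6}}
  round 2: {{0},{1,3,4},{2,6},{5}}
Fixed point at round 3; 4 class(es).
2∈{2,6}, 6∈{2,6}

Answer: BISIMILAR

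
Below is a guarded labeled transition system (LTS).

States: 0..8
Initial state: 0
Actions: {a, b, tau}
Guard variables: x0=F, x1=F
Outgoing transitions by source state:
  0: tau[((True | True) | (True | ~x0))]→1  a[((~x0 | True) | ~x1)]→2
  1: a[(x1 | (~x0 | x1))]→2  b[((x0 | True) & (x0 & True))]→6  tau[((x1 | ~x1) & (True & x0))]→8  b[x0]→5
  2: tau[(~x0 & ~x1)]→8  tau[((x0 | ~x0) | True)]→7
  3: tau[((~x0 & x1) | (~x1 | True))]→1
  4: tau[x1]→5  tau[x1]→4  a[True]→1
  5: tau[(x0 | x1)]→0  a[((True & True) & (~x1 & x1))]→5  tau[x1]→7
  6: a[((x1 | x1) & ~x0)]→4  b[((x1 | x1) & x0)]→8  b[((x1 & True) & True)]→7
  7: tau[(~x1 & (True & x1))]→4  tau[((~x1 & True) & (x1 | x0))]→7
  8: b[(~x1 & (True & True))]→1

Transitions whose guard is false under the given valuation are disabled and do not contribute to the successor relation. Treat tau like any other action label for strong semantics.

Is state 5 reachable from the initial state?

Answer: UNREACHABLE

Analysis:
After dropping false guards: 8 live edges.
Layer 0: {0}
Layer 1: {1,2}  now seen {0,1,2}
Layer 2: {7,8}  now seen {0,1,2,7,8}
R = {0,1,2,7,8}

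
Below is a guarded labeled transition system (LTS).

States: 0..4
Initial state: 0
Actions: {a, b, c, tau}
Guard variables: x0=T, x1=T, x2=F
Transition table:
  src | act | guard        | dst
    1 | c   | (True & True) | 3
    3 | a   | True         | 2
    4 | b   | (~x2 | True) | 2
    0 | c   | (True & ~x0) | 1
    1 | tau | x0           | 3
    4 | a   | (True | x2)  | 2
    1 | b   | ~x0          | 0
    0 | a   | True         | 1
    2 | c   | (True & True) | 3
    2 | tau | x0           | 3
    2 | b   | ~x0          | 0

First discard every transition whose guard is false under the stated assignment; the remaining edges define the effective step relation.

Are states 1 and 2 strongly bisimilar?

Bisimulation quotient by refinement:
  P[0] = {{0,1,2,3,4}}
  P[1] = {{0,3},{1,2},{4}}
3 equivalence class(es) (converged in 2)
[1]={1,2}  [2]={1,2}

Answer: BISIMILAR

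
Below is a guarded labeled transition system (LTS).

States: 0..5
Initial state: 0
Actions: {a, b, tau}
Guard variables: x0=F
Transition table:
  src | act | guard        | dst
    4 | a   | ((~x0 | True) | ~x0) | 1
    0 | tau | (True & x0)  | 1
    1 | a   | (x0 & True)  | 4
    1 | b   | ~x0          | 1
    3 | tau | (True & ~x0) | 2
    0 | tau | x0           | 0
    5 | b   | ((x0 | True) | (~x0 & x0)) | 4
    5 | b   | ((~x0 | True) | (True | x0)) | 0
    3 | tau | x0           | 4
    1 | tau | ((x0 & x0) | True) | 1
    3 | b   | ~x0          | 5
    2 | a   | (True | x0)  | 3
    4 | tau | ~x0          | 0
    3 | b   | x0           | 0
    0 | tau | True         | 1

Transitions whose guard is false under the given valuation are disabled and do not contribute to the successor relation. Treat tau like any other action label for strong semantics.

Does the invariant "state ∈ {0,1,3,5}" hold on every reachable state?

Answer: INVARIANT HOLDS

Trace:
Inv-set: {0,1,3,5}
R = {0,1}
  0: ok
  1: ok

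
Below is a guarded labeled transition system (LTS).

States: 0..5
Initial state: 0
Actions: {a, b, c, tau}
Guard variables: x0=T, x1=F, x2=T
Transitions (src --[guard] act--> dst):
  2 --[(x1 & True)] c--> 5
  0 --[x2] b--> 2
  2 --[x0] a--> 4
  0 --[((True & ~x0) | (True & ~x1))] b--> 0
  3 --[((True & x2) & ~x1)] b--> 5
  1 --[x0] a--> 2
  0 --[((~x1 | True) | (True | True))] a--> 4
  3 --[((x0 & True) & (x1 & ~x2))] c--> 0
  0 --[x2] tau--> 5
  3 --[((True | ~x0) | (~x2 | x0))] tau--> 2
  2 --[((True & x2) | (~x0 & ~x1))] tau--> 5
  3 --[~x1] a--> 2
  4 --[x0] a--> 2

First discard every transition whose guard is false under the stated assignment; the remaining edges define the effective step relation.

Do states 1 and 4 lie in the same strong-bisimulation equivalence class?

Bisimulation quotient by refinement:
  P[0] = {{0,1,2,3,4,5}}
  P[1] = {{0,3},{1,4},{2},{5}}
  P[2] = {{0},{1,4},{2},{3},{5}}
stable after 3 split(s): 5 block(s)
class of 1: {1,4}; class of 4: {1,4}

Answer: BISIMILAR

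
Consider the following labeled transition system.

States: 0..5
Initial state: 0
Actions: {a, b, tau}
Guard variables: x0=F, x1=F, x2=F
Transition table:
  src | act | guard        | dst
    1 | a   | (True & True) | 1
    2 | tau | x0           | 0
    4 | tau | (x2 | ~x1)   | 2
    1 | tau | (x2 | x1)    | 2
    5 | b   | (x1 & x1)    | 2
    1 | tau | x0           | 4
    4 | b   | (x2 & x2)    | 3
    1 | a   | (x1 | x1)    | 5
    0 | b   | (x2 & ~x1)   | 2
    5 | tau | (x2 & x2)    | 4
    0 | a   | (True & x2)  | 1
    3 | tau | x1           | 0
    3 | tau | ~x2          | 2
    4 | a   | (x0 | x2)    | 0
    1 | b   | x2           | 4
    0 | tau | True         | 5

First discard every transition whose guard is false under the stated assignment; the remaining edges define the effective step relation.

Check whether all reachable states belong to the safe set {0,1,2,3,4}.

Answer: INVARIANT VIOLATED at state 5

Trace:
Safe = {0,1,2,3,4}
Reachable = {0,5}
  0: safe
  5: ✗ unsafe
reach 5 via tau — violates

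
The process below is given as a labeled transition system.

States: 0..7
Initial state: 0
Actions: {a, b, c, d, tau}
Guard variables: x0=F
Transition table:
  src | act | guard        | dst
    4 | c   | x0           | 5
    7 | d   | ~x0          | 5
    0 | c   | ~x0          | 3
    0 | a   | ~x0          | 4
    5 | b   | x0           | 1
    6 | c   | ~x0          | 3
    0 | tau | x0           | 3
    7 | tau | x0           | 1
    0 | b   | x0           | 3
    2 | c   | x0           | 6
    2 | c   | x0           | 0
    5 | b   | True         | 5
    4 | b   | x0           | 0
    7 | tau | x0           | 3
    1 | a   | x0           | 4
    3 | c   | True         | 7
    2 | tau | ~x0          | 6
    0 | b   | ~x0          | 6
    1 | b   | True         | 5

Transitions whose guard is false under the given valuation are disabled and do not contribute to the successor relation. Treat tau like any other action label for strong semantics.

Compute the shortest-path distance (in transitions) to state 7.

Layered search for 7:
  Layer 0: {0}
  Layer 1: {3,4,6}
  Layer 2: {7}
first hit 7 at d=2 via c·c

Answer: 2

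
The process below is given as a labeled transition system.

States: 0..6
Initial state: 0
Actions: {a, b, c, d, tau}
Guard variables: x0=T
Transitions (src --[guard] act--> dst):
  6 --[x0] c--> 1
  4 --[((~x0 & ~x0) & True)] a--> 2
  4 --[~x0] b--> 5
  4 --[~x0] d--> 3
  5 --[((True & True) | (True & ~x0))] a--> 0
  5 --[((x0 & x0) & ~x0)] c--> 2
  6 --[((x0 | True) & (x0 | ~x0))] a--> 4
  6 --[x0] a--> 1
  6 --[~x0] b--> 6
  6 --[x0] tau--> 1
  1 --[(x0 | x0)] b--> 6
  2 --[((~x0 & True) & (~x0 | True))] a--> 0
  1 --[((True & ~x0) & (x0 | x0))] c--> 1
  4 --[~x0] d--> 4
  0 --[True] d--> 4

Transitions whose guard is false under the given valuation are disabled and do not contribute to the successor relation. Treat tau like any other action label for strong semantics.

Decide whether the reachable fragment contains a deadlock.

Reach set: {0,4}
  0: d→4  [deg 1]
  4: ∅  [STUCK]
Path to 4: d

Answer: DEADLOCK at state 4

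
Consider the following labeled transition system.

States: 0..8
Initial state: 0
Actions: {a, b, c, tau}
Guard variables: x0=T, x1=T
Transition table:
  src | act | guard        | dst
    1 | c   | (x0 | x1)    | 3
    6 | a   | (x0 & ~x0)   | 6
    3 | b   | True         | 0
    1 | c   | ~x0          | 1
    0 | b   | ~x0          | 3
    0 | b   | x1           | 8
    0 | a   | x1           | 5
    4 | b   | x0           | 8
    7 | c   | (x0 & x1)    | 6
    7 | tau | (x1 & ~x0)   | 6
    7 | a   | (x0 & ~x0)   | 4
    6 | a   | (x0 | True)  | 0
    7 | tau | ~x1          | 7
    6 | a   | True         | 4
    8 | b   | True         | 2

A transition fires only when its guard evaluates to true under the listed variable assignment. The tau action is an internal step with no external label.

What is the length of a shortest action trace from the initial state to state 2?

BFS to 2:
  Layer 0: {0}
  Layer 1: {5,8}
  Layer 2: {2}
2 enters at depth 2; path b·b

Answer: 2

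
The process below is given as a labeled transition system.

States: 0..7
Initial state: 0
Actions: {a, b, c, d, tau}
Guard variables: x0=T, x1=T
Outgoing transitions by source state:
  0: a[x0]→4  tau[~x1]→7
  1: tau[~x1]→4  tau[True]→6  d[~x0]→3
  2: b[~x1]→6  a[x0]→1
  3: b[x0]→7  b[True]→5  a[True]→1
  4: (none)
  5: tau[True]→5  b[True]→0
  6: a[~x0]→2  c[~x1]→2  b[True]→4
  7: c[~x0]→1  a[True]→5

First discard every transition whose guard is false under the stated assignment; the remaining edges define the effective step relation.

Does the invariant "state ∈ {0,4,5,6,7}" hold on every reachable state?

Answer: INVARIANT HOLDS

Working:
Inv-set: {0,4,5,6,7}
R = {0,4}
  0: safe
  4: safe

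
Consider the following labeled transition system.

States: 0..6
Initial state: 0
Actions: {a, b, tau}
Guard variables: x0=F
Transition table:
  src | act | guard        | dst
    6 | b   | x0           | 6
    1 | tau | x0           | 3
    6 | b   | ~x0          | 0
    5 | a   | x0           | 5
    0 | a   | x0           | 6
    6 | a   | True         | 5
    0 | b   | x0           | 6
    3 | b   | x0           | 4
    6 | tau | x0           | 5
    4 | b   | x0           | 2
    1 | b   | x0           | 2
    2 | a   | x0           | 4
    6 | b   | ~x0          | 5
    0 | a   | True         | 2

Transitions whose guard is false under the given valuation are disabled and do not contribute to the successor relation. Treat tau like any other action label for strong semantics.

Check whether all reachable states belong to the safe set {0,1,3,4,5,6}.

Answer: INVARIANT VIOLATED at state 2

Trace:
Allowed set {0,1,3,4,5,6}
Reach set: {0,2}
  0: ✓
  2: outside
witness against invariant: a → 2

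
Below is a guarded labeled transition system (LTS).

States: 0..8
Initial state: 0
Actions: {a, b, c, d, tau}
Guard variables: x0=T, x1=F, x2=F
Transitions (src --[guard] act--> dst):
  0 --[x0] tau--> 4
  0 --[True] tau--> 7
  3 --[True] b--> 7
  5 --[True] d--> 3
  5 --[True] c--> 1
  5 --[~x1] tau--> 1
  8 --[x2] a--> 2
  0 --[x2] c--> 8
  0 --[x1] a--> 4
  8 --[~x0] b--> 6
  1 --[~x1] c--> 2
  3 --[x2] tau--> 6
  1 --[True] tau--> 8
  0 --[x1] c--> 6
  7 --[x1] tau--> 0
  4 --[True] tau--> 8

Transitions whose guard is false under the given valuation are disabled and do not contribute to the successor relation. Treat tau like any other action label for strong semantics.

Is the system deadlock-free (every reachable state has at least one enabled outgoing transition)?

Answer: DEADLOCK at state 7

Analysis:
Reachable = {0,4,7,8}
  0: tau→4  tau→7  [deg 2]
  4: tau→8  [deg 1]
  7: ∅  [deadlock]
  8: ∅  [deadlock]
Path to 7: tau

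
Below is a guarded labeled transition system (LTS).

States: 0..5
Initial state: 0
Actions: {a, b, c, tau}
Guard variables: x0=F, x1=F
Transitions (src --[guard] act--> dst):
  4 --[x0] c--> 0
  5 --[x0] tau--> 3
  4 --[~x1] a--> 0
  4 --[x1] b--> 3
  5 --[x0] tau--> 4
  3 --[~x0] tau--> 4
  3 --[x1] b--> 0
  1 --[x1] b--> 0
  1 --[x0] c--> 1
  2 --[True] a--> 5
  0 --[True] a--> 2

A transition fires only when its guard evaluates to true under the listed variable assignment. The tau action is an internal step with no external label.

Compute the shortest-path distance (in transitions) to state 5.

Layered search for 5:
  Layer 0: {0}
  Layer 1: {2}
  Layer 2: {5}
5 enters at depth 2; path a·a

Answer: 2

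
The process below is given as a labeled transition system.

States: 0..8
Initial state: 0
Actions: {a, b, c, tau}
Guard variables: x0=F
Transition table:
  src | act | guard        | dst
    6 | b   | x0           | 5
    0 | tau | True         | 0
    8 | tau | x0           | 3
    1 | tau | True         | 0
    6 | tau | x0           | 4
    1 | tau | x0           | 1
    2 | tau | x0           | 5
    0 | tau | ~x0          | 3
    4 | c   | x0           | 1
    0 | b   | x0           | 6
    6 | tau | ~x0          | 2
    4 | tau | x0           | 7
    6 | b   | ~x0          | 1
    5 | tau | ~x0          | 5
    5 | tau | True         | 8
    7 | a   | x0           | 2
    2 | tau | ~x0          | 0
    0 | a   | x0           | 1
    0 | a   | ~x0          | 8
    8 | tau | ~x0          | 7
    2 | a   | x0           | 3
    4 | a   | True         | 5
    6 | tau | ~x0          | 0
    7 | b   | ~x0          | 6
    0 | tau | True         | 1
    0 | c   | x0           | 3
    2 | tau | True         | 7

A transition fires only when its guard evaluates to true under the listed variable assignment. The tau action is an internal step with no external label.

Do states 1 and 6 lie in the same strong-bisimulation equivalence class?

Refine partition for ~:
  round 0: {{0,1,2,3,4,5,6,7,8}}
  round 1: {{0},{1,2,5,8},{3},{4},{6},{7}}
  round 2: {{0},{1},{2},{3},{4},{5},{6},{7},{8}}
stable after 3 split(s): 9 block(s)
[1]={1}  [6]={6}

Answer: NOT BISIMILAR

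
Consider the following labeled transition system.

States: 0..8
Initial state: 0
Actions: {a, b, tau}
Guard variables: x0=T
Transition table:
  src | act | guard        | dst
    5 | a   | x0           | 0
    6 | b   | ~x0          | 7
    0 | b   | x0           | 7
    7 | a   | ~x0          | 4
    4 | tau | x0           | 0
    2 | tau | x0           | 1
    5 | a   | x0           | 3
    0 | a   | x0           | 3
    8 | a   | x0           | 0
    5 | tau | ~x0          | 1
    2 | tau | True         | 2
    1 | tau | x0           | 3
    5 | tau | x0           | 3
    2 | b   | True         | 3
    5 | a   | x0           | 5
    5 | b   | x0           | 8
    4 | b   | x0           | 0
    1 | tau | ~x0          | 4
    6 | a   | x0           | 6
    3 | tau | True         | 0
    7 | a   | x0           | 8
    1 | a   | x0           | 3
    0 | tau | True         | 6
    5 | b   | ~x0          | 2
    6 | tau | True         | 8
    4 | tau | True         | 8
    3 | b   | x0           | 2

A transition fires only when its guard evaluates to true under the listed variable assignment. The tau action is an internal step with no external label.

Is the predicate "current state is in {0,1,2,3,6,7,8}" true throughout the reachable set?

Safe = {0,1,2,3,6,7,8}
R = {0,1,2,3,6,7,8}
  0: ok
  1: ok
  2: ok
  3: ok
  6: ok
  7: ok
  8: ok

Answer: INVARIANT HOLDS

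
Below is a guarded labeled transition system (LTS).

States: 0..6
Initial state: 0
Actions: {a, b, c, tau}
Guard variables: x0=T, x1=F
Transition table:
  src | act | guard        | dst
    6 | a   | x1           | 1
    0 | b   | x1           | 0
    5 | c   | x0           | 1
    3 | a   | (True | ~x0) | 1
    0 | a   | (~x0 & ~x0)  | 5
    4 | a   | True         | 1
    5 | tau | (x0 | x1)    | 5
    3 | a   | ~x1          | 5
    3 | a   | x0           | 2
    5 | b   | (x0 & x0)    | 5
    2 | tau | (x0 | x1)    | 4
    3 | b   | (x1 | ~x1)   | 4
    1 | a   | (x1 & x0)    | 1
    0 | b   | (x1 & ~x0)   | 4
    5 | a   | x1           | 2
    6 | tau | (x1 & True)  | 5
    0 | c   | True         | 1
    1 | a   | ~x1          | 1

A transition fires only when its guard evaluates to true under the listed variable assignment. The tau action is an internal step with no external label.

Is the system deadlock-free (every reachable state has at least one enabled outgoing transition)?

Reach set: {0,1}
  0: c→1  [1 exit(s)]
  1: a→1  [1 exit(s)]

Answer: DEADLOCK-FREE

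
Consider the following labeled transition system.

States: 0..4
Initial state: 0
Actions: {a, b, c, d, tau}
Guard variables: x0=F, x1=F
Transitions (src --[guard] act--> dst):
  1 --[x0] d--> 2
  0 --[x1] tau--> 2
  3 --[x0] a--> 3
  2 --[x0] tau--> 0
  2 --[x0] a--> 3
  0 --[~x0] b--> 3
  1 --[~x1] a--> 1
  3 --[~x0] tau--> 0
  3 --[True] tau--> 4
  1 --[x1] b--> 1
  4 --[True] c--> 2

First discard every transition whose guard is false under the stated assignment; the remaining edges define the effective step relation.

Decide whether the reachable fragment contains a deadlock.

Reach set: {0,2,3,4}
  0: b→3  [1 out]
  2: ∅  [deadlock]
  3: tau→0  tau→4  [2 out]
  4: c→2  [1 out]
Path to 2: b·tau·c

Answer: DEADLOCK at state 2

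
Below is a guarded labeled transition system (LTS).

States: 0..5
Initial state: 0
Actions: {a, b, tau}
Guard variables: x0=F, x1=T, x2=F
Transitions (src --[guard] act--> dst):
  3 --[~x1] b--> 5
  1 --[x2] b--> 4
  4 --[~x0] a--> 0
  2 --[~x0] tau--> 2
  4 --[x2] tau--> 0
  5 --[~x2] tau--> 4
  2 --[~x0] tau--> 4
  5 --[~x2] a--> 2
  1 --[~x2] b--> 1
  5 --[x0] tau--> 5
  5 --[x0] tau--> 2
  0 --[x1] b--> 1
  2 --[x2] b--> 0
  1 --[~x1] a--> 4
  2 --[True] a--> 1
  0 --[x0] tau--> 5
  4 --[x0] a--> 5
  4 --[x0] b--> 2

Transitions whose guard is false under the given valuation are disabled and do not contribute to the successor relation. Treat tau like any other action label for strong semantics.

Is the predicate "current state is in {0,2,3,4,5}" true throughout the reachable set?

Answer: INVARIANT VIOLATED at state 1

Working:
Safe = {0,2,3,4,5}
Reach set: {0,1}
  0: ✓
  1: outside
reach 1 via b — violates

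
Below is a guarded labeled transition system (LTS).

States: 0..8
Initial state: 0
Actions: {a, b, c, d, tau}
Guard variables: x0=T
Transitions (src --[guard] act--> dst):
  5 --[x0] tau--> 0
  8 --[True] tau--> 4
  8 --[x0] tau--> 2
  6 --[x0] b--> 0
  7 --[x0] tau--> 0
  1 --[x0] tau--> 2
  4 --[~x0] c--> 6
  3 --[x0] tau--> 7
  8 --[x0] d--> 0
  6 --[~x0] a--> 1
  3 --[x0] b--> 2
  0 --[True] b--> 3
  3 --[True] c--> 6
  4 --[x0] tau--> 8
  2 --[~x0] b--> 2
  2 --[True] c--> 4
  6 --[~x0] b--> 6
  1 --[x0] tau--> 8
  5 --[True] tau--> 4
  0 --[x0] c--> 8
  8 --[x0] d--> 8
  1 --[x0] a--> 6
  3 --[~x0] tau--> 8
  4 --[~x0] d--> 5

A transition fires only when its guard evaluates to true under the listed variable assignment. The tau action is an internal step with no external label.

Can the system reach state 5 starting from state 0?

Answer: UNREACHABLE

Analysis:
After dropping false guards: 18 live edges.
L0 = {0}
L1 = {3,8}  now seen {0,3,8}
L2 = {2,4,6,7}  now seen {0,2,3,4,6,7,8}
R = {0,2,3,4,6,7,8}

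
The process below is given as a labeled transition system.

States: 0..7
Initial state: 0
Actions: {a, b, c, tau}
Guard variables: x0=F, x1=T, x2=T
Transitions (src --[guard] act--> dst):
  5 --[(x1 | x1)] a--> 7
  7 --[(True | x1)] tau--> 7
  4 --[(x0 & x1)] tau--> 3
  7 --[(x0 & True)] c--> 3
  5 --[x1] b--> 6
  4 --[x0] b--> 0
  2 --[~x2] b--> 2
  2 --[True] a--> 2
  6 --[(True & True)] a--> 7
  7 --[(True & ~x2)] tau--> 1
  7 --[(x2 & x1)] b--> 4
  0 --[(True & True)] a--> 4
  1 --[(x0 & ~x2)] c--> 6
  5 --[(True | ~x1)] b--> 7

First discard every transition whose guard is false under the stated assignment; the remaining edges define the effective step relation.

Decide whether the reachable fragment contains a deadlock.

Answer: DEADLOCK at state 4

Trace:
Reach set: {0,4}
  0: a→4  [deg 1]
  4: ∅  [STUCK]
Path to 4: a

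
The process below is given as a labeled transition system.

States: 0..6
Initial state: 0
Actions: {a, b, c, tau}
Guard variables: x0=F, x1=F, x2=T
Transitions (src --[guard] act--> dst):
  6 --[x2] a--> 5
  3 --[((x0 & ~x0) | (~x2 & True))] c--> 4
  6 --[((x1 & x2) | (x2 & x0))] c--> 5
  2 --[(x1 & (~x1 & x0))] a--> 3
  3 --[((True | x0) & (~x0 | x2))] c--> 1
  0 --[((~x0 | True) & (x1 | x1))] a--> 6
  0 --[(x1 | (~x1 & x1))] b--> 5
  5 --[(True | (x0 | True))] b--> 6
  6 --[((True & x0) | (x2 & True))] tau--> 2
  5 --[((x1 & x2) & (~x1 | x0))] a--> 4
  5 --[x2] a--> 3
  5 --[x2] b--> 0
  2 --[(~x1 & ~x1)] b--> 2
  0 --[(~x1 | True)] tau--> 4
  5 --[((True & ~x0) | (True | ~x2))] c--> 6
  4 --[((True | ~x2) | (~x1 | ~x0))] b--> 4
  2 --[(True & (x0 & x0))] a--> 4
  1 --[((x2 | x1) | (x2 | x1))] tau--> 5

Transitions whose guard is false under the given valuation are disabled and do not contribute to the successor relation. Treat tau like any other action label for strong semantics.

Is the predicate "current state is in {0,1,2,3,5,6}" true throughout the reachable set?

Allowed set {0,1,2,3,5,6}
R = {0,4}
  0: ok
  4: ✗ unsafe
reach 4 via tau — violates

Answer: INVARIANT VIOLATED at state 4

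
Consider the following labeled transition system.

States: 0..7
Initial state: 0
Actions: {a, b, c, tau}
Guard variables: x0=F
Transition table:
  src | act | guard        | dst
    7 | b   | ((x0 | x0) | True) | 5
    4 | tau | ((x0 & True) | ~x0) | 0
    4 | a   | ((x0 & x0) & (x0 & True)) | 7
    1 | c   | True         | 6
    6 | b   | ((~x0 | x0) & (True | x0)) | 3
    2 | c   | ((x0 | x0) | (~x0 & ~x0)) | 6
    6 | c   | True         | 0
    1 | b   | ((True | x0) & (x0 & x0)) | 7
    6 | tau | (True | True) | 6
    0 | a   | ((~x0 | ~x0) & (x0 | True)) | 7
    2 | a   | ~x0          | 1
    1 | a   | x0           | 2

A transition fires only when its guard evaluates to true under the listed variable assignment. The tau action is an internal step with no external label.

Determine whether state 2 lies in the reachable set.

Answer: UNREACHABLE

Analysis:
9 transition(s) survive guard evaluation.
L0 = {0}
L1 = {7}  cumulative {0,7}
L2 = {5}  cumulative {0,5,7}
Reachable = {0,5,7}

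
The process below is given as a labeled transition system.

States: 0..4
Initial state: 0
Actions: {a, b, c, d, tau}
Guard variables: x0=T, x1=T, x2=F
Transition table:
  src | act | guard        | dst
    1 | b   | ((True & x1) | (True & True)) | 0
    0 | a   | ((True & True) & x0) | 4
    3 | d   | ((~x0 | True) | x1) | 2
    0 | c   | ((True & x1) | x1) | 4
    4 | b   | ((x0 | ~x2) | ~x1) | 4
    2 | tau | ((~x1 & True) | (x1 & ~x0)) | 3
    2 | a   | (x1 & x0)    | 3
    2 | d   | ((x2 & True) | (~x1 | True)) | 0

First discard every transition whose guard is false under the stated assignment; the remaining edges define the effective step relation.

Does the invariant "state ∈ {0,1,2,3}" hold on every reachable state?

Safe = {0,1,2,3}
R = {0,4}
  0: safe
  4: outside
witness against invariant: a → 4

Answer: INVARIANT VIOLATED at state 4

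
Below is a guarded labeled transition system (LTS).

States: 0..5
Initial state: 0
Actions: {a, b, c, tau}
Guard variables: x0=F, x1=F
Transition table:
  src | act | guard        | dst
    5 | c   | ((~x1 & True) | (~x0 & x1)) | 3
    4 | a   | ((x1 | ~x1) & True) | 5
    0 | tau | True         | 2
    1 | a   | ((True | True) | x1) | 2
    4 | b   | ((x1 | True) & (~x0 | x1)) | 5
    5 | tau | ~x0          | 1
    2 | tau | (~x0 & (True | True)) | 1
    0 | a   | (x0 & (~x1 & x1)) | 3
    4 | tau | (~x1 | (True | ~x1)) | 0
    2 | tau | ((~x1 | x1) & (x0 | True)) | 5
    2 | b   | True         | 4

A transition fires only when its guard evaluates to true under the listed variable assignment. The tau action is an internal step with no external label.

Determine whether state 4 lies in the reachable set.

Guard filter leaves 10 enabled edge(s).
depth 0: {0}
depth 1: {2}  total {0,2}
depth 2: {1,4,5}  total {0,1,2,4,5}
depth 3: {3}  total {0,1,2,3,4,5}
Reach set: {0,1,2,3,4,5}
Path to 4: tau·b

Answer: REACHABLE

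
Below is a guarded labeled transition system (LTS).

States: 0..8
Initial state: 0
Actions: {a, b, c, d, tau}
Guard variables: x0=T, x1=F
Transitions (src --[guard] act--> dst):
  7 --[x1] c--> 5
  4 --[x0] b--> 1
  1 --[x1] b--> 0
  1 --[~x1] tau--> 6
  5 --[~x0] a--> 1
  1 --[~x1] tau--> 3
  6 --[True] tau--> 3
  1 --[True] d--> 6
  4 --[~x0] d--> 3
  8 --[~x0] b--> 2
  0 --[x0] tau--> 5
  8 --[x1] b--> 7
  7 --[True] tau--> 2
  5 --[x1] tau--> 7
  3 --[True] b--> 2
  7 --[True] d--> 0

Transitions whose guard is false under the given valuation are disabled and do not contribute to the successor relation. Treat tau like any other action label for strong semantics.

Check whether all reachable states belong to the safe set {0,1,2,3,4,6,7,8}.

Safe = {0,1,2,3,4,6,7,8}
Reachable = {0,5}
  0: ✓
  5: VIOLATES
reach 5 via tau — violates

Answer: INVARIANT VIOLATED at state 5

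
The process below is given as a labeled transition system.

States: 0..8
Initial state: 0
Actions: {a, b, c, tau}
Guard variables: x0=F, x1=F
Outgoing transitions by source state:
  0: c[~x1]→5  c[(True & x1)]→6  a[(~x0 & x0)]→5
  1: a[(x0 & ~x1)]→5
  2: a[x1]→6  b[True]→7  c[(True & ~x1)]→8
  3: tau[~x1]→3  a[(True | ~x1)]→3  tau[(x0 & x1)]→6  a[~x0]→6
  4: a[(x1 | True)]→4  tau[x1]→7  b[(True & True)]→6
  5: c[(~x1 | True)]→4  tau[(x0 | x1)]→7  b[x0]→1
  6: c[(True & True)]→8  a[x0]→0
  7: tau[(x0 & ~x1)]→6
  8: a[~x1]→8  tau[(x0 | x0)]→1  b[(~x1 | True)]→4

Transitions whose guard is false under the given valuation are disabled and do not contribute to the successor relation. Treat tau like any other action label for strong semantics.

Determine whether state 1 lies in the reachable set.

12 transition(s) survive guard evaluation.
Layer 0: {0}
Layer 1: {5}  total {0,5}
Layer 2: {4}  total {0,4,5}
Layer 3: {6}  total {0,4,5,6}
Layer 4: {8}  total {0,4,5,6,8}
R = {0,4,5,6,8}

Answer: UNREACHABLE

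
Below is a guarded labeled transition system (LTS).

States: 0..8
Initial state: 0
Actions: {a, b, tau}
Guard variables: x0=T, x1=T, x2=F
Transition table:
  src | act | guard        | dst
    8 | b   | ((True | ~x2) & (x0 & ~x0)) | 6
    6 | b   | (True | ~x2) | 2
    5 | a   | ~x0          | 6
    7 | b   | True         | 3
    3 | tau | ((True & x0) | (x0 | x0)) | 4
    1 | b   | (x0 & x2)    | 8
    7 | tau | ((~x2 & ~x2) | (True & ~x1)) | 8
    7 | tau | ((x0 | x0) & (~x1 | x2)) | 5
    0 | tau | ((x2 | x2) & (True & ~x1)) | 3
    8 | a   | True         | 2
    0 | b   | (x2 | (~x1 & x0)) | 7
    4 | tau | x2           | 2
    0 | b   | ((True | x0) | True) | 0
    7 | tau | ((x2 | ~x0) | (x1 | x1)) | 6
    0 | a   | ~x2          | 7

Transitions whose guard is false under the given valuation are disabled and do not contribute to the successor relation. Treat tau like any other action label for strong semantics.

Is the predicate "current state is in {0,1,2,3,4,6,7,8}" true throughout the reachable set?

Inv-set: {0,1,2,3,4,6,7,8}
Reachable = {0,2,3,4,6,7,8}
  0: safe
  2: safe
  3: safe
  4: safe
  6: safe
  7: safe
  8: safe

Answer: INVARIANT HOLDS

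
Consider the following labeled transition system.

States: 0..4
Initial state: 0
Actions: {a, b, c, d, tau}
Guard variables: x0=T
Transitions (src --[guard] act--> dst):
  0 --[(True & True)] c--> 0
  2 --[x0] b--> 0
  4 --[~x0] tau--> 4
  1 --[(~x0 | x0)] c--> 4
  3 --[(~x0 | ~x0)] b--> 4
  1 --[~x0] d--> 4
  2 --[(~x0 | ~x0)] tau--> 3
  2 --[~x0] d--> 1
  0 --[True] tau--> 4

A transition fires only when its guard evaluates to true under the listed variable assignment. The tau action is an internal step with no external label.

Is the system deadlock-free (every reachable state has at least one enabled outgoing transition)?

R = {0,4}
  0: c→0  tau→4  [2 exit(s)]
  4: ∅  [no exit]
Path to 4: tau

Answer: DEADLOCK at state 4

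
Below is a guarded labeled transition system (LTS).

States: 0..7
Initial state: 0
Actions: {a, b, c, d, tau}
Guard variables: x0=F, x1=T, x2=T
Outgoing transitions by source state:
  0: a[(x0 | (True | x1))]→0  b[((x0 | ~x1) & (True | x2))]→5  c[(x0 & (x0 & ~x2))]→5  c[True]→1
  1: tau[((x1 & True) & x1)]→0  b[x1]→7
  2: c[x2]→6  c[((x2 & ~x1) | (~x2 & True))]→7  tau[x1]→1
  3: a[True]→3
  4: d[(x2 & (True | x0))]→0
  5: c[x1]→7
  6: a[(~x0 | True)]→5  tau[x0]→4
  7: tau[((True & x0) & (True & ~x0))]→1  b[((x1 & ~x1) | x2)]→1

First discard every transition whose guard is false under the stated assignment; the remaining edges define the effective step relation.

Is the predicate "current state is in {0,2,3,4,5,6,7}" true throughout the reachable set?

Allowed set {0,2,3,4,5,6,7}
Reachable = {0,1,7}
  0: safe
  1: VIOLATES
  7: safe
witness against invariant: c → 1

Answer: INVARIANT VIOLATED at state 1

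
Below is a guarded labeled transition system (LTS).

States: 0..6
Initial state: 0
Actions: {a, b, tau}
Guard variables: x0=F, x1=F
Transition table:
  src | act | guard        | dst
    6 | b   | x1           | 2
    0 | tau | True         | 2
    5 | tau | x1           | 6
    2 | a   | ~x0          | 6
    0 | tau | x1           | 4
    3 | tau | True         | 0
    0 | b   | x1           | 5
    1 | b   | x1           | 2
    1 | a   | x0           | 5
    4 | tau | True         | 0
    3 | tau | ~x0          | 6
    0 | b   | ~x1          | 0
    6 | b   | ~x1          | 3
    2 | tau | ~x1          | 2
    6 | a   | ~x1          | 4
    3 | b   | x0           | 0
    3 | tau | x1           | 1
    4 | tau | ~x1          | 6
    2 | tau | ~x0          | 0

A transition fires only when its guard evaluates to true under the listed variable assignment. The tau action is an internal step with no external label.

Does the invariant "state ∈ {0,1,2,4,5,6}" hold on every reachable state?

Answer: INVARIANT VIOLATED at state 3

Trace:
Inv-set: {0,1,2,4,5,6}
Reachable = {0,2,3,4,6}
  0: ok
  2: ok
  3: VIOLATES
  4: ok
  6: ok
witness against invariant: tau·a·b → 3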